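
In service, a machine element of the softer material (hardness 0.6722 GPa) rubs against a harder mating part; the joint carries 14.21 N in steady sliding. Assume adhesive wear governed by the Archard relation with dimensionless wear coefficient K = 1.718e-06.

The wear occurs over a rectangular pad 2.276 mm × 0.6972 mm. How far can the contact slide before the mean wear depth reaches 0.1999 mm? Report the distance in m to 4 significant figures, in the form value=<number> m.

value=8734 m

Intermediates are shown rounded; the algebra maintains full float precision. Rounded just once to four significant digits.
Convert: Hardness H = 0.6722 GPa = 6.722e+08 Pa.
Convert: Pad sides 2.276 mm × 0.6972 mm = 2.276e-03 m × 6.972e-04 m. Contact area A = 2.276e-03 m × 6.972e-04 m = 1.587e-06 m².
Convert: Depth limit h_lim = 0.1999 mm = 1.999e-04 m.
In SI base units, W = 14.21 N, H = 6.722e+08 Pa, K = 1.718e-06.
Volume at the limit: V_lim = h_lim·A = 1.999e-04 · 1.587e-06 = 3.172e-10 m³.
Sliding life L = V_lim·H/(K·W) = 3.172e-10 · 6.722e+08 / (1.718e-06 · 14.21) = 8734 m.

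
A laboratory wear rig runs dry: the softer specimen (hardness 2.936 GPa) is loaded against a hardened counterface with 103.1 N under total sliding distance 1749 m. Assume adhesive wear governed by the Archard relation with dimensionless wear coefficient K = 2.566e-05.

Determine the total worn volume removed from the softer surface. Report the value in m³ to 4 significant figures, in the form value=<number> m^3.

value=1.576e-09 m^3

The computation keeps full float precision — intermediates are shown rounded — a lone final rounding, at four significant figures.
Convert: Hardness H = 2.936 GPa = 2.936e+09 Pa.
Working in SI base units: W = 103.1 N, H = 2.936e+09 Pa, K = 2.566e-05.
Worn volume V = K·W·L/H = 2.566e-05 · 103.1 · 1749 / 2.936e+09 = 1.576e-09 m³.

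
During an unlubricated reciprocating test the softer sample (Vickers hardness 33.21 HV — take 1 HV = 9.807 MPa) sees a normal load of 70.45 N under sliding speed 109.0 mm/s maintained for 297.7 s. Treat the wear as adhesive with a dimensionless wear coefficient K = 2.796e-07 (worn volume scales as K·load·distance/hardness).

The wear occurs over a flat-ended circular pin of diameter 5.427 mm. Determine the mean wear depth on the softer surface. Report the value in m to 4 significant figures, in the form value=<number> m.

The algebra maintains full float precision; intermediates are displayed rounded, and one last rounding, at four significant figures.
Convert: Sliding speed v = 109.0 mm/s = 0.1090 m/s. The distance L = v·t = 0.1090 m/s × 297.7 s = 32.45 m.
Convert: Hardness H = 33.21 HV × 9.807 MPa/HV = 325.7 MPa = 3.257e+08 Pa.
Convert: Pin diameter d = 5.427 mm = 0.005427 m. Contact area A = π·d²/4 = π·(0.005427 m)²/4 = 2.313e-05 m².
Working in SI base units: W = 70.45 N, H = 3.257e+08 Pa, K = 2.796e-07.
Archard relation: V = K·W·L/H = 2.796e-07 · 70.45 · 32.45 / 3.257e+08 = 1.963e-12 m³.
Depth h = V/A = 1.963e-12 / 2.313e-05 = 8.484e-08 m.

value=8.484e-08 m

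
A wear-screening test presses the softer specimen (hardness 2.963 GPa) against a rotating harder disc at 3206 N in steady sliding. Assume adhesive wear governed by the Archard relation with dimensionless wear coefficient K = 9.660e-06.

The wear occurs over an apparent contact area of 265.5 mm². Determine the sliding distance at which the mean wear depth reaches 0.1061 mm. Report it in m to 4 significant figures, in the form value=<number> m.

Intermediate values appear rounded, and all arithmetic holds exact precision; rounded just once to four significant figures.
Convert: Hardness H = 2.963 GPa = 2.963e+09 Pa.
Convert: Contact area A = 265.5 mm² = 2.655e-04 m².
Convert: Depth limit h_lim = 0.1061 mm = 1.061e-04 m.
In SI base units: W = 3206 N, H = 2.963e+09 Pa, K = 9.660e-06.
Volume at the limit: V_lim = h_lim·A = 1.061e-04 · 2.655e-04 = 2.817e-08 m³.
Sliding life L = V_lim·H/(K·W) = 2.817e-08 · 2.963e+09 / (9.660e-06 · 3206) = 2695 m.

value=2695 m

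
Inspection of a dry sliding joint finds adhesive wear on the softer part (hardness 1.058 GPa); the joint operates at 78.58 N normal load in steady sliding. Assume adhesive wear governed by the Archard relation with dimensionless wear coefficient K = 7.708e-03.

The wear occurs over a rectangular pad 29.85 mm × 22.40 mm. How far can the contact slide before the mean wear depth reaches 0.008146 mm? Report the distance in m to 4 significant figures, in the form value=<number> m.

value=9.514 m

Every step keeps exact precision — intermediate values are displayed rounded — one final rounding, at four significant digits.
Hardness H = 1.058 GPa = 1.058e+09 Pa.
Pad sides 29.85 mm × 22.40 mm = 0.02985 m × 0.02240 m. Contact area A = 0.02985 m × 0.02240 m = 6.686e-04 m².
Depth limit h_lim = 0.008146 mm = 8.146e-06 m.
In SI base units: W = 78.58 N, H = 1.058e+09 Pa, K = 7.708e-03.
At the depth limit, V_lim = h_lim·A = 8.146e-06 · 6.686e-04 = 5.447e-09 m³.
So the life L = V_lim·H/(K·W) = 5.447e-09 · 1.058e+09 / (7.708e-03 · 78.58) = 9.514 m.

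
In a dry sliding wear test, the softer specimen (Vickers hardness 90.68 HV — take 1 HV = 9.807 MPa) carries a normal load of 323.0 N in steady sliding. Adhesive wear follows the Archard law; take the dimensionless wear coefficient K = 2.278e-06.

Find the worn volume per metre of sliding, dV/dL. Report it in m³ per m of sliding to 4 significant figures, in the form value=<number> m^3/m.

value=8.274e-13 m^3/m

Intermediate values appear rounded, and all working math runs at exact precision — a lone final rounding to 4 significant figures.
Hardness H = 90.68 HV × 9.807 MPa/HV = 889.3 MPa = 8.893e+08 Pa.
In SI base units: W = 323.0 N, H = 8.893e+08 Pa, K = 2.278e-06.
Volumetric rate dV/dL = K·W/H, per unit distance: 2.278e-06 · 323.0 / 8.893e+08 = 8.274e-13 m³/m.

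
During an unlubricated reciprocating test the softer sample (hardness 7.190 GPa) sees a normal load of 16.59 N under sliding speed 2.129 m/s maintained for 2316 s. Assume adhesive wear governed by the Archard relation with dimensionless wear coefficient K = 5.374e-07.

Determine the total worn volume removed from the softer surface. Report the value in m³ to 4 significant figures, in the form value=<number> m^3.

The intermediates are printed rounded, and the algebra carries full float precision, and rounded once at the end, at four significant figures.
Convert: Distance L = v·t = 2.129 m/s × 2316 s = 4931 m.
Convert: Hardness H = 7.190 GPa = 7.190e+09 Pa.
In SI base units: W = 16.59 N, H = 7.190e+09 Pa, K = 5.374e-07.
Volume removed: V = K·W·L/H = 5.374e-07 · 16.59 · 4931 / 7.190e+09 = 6.114e-12 m³.

value=6.114e-12 m^3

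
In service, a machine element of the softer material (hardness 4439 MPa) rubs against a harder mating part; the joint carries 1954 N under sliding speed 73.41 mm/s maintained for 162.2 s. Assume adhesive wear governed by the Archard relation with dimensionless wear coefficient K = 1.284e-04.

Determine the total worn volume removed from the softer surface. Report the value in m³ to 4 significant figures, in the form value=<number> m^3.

Displayed values are rounded. Each operation holds exact precision; rounded just once: 4 significant figures.
Sliding speed v = 73.41 mm/s = 0.07341 m/s. The distance L = v·t = 0.07341 m/s × 162.2 s = 11.91 m.
Hardness H = 4439 MPa = 4.439e+09 Pa.
As SI base values: W = 1954 N, H = 4.439e+09 Pa, K = 1.284e-04.
Apply Archard: V = K·W·L/H = 1.284e-04 · 1954 · 11.91 / 4.439e+09 = 6.730e-10 m³.

value=6.730e-10 m^3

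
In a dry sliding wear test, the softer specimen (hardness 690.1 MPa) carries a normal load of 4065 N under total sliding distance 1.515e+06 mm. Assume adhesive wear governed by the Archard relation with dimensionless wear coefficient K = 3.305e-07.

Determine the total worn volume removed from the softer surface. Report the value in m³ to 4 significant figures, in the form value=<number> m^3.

The intermediates are printed rounded, and all arithmetic keeps full precision; a lone final rounding: 4 significant digits.
Convert: The distance L = 1.515e+06 mm = 1515 m.
Convert: Hardness H = 690.1 MPa = 6.901e+08 Pa.
Collected in SI base units: W = 4065 N, H = 6.901e+08 Pa, K = 3.305e-07.
By Archard's law, V = K·W·L/H = 3.305e-07 · 4065 · 1515 / 6.901e+08 = 2.949e-09 m³.

value=2.949e-09 m^3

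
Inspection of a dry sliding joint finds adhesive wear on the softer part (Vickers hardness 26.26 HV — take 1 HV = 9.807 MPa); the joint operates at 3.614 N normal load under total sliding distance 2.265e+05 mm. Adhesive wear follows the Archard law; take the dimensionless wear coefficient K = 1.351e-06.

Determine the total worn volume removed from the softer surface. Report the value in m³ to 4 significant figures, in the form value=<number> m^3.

The intermediates appear rounded, and each operation holds exact precision, and rounded just once: 4 significant digits.
Convert: Total distance L = 2.265e+05 mm = 226.5 m.
Convert: Hardness H = 26.26 HV × 9.807 MPa/HV = 257.5 MPa = 2.575e+08 Pa.
In SI base units: W = 3.614 N, H = 2.575e+08 Pa, K = 1.351e-06.
Archard volume V = K·W·L/H = 1.351e-06 · 3.614 · 226.5 / 2.575e+08 = 4.294e-12 m³.

value=4.294e-12 m^3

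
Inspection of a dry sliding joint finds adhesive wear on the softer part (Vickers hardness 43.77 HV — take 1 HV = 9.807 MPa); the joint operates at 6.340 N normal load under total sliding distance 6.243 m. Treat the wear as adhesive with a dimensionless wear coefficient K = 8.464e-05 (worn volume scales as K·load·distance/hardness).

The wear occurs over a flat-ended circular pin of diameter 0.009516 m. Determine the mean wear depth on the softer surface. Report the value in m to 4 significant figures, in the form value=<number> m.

Intermediates are printed rounded. Each operation maintains full precision, and a lone final rounding, at 4 significant digits.
Hardness H = 43.77 HV × 9.807 MPa/HV = 429.3 MPa = 4.293e+08 Pa.
Contact area A = π·d²/4 = π·(0.009516 m)²/4 = 7.112e-05 m².
Working in SI base units: W = 6.340 N, H = 4.293e+08 Pa, K = 8.464e-05.
The Archard volume V = K·W·L/H = 8.464e-05 · 6.340 · 6.243 / 4.293e+08 = 7.805e-12 m³.
Wear depth h = V/A = 7.805e-12 / 7.112e-05 = 1.097e-07 m.

value=1.097e-07 m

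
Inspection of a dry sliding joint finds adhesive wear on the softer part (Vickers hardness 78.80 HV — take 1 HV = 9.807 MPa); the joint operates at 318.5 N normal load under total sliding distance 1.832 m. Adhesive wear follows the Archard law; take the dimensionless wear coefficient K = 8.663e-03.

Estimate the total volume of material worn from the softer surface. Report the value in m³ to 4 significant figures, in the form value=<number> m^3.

value=6.541e-09 m^3

Quoted intermediates are rounded — all working math carries full precision — a lone final rounding, at four significant figures.
Convert: Hardness H = 78.80 HV × 9.807 MPa/HV = 772.8 MPa = 7.728e+08 Pa.
In SI base units, W = 318.5 N, H = 7.728e+08 Pa, K = 8.663e-03.
Worn volume V = K·W·L/H = 8.663e-03 · 318.5 · 1.832 / 7.728e+08 = 6.541e-09 m³.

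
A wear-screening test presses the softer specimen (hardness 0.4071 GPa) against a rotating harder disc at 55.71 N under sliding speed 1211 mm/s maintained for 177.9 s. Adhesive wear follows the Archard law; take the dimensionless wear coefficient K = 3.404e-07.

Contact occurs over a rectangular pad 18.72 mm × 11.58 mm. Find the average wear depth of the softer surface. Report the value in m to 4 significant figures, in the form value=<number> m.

Shown intermediates are rounded, and the computation maintains full float precision — rounded just once, at 4 significant figures.
Convert: Sliding speed v = 1211 mm/s = 1.211 m/s. Distance covered L = v·t = 1.211 m/s × 177.9 s = 215.4 m.
Convert: Hardness H = 0.4071 GPa = 4.071e+08 Pa.
Convert: Pad sides 18.72 mm × 11.58 mm = 0.01872 m × 0.01158 m. Contact area A = 0.01872 m × 0.01158 m = 2.168e-04 m².
In SI base units: W = 55.71 N, H = 4.071e+08 Pa, K = 3.404e-07.
Apply Archard: V = K·W·L/H = 3.404e-07 · 55.71 · 215.4 / 4.071e+08 = 1.004e-11 m³.
Average depth h = V/A = 1.004e-11 / 2.168e-04 = 4.629e-08 m.

value=4.629e-08 m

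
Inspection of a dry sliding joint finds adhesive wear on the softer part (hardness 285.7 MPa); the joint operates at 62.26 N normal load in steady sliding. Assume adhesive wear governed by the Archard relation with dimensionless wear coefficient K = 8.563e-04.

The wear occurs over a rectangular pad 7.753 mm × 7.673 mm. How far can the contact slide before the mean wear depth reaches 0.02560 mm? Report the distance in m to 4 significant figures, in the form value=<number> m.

All working math keeps exact precision, and the intermediates are printed rounded — a single final rounding to 4 significant digits.
Hardness H = 285.7 MPa = 2.857e+08 Pa.
Pad sides 7.753 mm × 7.673 mm = 0.007753 m × 0.007673 m. Contact area A = 0.007753 m × 0.007673 m = 5.949e-05 m².
Depth limit h_lim = 0.02560 mm = 2.560e-05 m.
In SI base units: W = 62.26 N, H = 2.857e+08 Pa, K = 8.563e-04.
Limit volume V_lim = h_lim·A = 2.560e-05 · 5.949e-05 = 1.523e-09 m³.
So the life L = V_lim·H/(K·W) = 1.523e-09 · 2.857e+08 / (8.563e-04 · 62.26) = 8.161 m.

value=8.161 m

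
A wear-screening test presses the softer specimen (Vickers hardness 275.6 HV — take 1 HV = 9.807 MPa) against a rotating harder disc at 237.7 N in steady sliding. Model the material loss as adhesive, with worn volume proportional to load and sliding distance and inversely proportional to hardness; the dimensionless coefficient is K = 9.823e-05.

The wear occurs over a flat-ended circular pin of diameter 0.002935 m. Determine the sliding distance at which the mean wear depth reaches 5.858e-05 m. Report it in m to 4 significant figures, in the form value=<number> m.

value=45.88 m

The algebra carries full precision — intermediates are displayed rounded, and one final rounding, at four significant figures.
Hardness H = 275.6 HV × 9.807 MPa/HV = 2703 MPa = 2.703e+09 Pa.
Contact area A = π·d²/4 = π·(0.002935 m)²/4 = 6.766e-06 m².
In SI base units: W = 237.7 N, H = 2.703e+09 Pa, K = 9.823e-05.
Limit volume V_lim = h_lim·A = 5.858e-05 · 6.766e-06 = 3.963e-10 m³.
Life L = V_lim·H/(K·W) = 3.963e-10 · 2.703e+09 / (9.823e-05 · 237.7) = 45.88 m.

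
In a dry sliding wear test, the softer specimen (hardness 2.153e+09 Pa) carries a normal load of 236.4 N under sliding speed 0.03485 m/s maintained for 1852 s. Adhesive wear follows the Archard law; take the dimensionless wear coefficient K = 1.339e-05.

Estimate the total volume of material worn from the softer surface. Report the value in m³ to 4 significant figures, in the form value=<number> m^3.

Quoted intermediates are rounded. Each operation holds full precision; a single final rounding to 4 significant figures.
Convert: Total distance L = v·t = 0.03485 m/s × 1852 s = 64.54 m.
SI base units throughout: W = 236.4 N, H = 2.153e+09 Pa, K = 1.339e-05.
By Archard's law, V = K·W·L/H = 1.339e-05 · 236.4 · 64.54 / 2.153e+09 = 9.489e-11 m³.

value=9.489e-11 m^3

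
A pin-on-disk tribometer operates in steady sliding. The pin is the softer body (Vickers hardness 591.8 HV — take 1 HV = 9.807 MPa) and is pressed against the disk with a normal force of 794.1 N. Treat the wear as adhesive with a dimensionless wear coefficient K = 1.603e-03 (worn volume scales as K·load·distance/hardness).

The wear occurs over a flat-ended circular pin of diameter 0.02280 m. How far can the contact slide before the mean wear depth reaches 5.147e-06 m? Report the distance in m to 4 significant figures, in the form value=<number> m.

value=9.581 m

Each operation keeps full precision; the intermediates are shown rounded — rounded just once, at four significant digits.
Convert: Hardness H = 591.8 HV × 9.807 MPa/HV = 5804 MPa = 5.804e+09 Pa.
Convert: Contact area A = π·d²/4 = π·(0.02280 m)²/4 = 4.083e-04 m².
Collected in SI base units: W = 794.1 N, H = 5.804e+09 Pa, K = 1.603e-03.
Allowed volume V_lim = h_lim·A = 5.147e-06 · 4.083e-04 = 2.101e-09 m³.
Life L = V_lim·H/(K·W) = 2.101e-09 · 5.804e+09 / (1.603e-03 · 794.1) = 9.581 m.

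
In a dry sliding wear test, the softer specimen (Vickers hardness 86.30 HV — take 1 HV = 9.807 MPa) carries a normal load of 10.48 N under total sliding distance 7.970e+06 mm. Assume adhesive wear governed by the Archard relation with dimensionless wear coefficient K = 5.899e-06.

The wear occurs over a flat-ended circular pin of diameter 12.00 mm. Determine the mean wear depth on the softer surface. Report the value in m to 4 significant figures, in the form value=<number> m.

value=5.148e-06 m

Each operation runs at full float precision — shown intermediates are rounded — one last rounding: four significant figures.
Convert: Distance covered L = 7.970e+06 mm = 7970 m.
Convert: Hardness H = 86.30 HV × 9.807 MPa/HV = 846.3 MPa = 8.463e+08 Pa.
Convert: Pin diameter d = 12.00 mm = 0.01200 m. Contact area A = π·d²/4 = π·(0.01200 m)²/4 = 1.131e-04 m².
As SI base values: W = 10.48 N, H = 8.463e+08 Pa, K = 5.899e-06.
By Archard's law, V = K·W·L/H = 5.899e-06 · 10.48 · 7970 / 8.463e+08 = 5.822e-10 m³.
Depth of wear h = V/A = 5.822e-10 / 1.131e-04 = 5.148e-06 m.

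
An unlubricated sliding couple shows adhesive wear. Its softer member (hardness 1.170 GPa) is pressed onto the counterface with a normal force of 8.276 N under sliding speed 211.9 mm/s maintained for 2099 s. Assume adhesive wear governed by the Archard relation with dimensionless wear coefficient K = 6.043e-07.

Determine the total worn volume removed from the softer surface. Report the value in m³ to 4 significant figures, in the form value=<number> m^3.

Each operation keeps full float precision, and printed values are rounded, and a lone final rounding to four significant figures.
Convert: Sliding speed v = 211.9 mm/s = 0.2119 m/s. Distance L = v·t = 0.2119 m/s × 2099 s = 444.8 m.
Convert: Hardness H = 1.170 GPa = 1.170e+09 Pa.
Collected in SI base units: W = 8.276 N, H = 1.170e+09 Pa, K = 6.043e-07.
Volume removed: V = K·W·L/H = 6.043e-07 · 8.276 · 444.8 / 1.170e+09 = 1.901e-12 m³.

value=1.901e-12 m^3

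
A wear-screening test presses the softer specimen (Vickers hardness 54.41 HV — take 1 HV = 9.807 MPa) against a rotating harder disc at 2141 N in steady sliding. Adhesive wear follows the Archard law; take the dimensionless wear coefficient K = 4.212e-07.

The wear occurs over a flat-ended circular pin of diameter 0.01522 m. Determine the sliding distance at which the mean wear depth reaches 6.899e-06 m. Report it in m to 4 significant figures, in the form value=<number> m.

value=742.7 m

Intermediate values are shown rounded. All arithmetic maintains exact precision; one final rounding, at four significant digits.
Hardness H = 54.41 HV × 9.807 MPa/HV = 533.6 MPa = 5.336e+08 Pa.
Contact area A = π·d²/4 = π·(0.01522 m)²/4 = 1.819e-04 m².
Expressed in SI base units: W = 2141 N, H = 5.336e+08 Pa, K = 4.212e-07.
Volume at the limit: V_lim = h_lim·A = 6.899e-06 · 1.819e-04 = 1.255e-09 m³.
Life L = V_lim·H/(K·W) = 1.255e-09 · 5.336e+08 / (4.212e-07 · 2141) = 742.7 m.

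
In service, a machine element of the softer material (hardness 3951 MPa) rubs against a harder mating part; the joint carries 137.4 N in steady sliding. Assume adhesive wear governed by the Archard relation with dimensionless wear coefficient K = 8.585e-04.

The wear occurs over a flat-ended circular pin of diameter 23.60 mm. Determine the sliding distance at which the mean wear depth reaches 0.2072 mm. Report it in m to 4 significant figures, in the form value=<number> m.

The computation carries exact precision. The intermediates are shown rounded; rounded just once: 4 significant digits.
Hardness H = 3951 MPa = 3.951e+09 Pa.
Pin diameter d = 23.60 mm = 0.02360 m. Contact area A = π·d²/4 = π·(0.02360 m)²/4 = 4.374e-04 m².
Depth limit h_lim = 0.2072 mm = 2.072e-04 m.
As SI base values: W = 137.4 N, H = 3.951e+09 Pa, K = 8.585e-04.
Permissible volume V_lim = h_lim·A = 2.072e-04 · 4.374e-04 = 9.064e-08 m³.
So the life L = V_lim·H/(K·W) = 9.064e-08 · 3.951e+09 / (8.585e-04 · 137.4) = 3036 m.

value=3036 m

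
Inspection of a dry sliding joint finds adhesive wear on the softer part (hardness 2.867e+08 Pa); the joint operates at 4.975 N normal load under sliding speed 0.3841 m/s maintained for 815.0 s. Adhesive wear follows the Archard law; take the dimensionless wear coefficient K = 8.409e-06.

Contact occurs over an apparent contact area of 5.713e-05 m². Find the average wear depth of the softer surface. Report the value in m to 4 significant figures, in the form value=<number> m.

The algebra runs at full float precision; intermediate values are printed rounded, and one last rounding: four significant digits.
Path length L = v·t = 0.3841 m/s × 815.0 s = 313.0 m.
Collected in SI base units: W = 4.975 N, H = 2.867e+08 Pa, K = 8.409e-06.
Worn volume V = K·W·L/H = 8.409e-06 · 4.975 · 313.0 / 2.867e+08 = 4.568e-11 m³.
Wear depth h = V/A = 4.568e-11 / 5.713e-05 = 7.996e-07 m.

value=7.996e-07 m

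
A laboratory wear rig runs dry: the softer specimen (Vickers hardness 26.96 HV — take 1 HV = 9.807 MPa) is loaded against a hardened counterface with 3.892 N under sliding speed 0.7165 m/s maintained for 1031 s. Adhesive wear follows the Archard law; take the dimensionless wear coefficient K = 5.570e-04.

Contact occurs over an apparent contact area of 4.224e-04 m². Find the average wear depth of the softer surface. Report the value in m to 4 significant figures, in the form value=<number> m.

Intermediate values appear rounded; the algebra carries full float precision; rounded just once: four significant digits.
Convert: Total distance L = v·t = 0.7165 m/s × 1031 s = 738.7 m.
Convert: Hardness H = 26.96 HV × 9.807 MPa/HV = 264.4 MPa = 2.644e+08 Pa.
Restated in SI base units: W = 3.892 N, H = 2.644e+08 Pa, K = 5.570e-04.
The Archard volume V = K·W·L/H = 5.570e-04 · 3.892 · 738.7 / 2.644e+08 = 6.057e-09 m³.
Average depth h = V/A = 6.057e-09 / 4.224e-04 = 1.434e-05 m.

value=1.434e-05 m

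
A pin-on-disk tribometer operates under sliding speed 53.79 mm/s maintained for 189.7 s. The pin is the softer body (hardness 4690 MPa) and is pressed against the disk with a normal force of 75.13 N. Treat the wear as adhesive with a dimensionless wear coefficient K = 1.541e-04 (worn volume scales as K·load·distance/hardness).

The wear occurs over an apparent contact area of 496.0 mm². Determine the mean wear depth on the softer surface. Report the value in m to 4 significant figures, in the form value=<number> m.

value=5.078e-08 m

The intermediates are printed rounded — the algebra runs at exact precision — rounded once at the end to four significant digits.
Sliding speed v = 53.79 mm/s = 0.05379 m/s. Distance L = v·t = 0.05379 m/s × 189.7 s = 10.20 m.
Hardness H = 4690 MPa = 4.690e+09 Pa.
Contact area A = 496.0 mm² = 4.960e-04 m².
In SI base units, W = 75.13 N, H = 4.690e+09 Pa, K = 1.541e-04.
Worn volume V = K·W·L/H = 1.541e-04 · 75.13 · 10.20 / 4.690e+09 = 2.519e-11 m³.
Depth h = V/A = 2.519e-11 / 4.960e-04 = 5.078e-08 m.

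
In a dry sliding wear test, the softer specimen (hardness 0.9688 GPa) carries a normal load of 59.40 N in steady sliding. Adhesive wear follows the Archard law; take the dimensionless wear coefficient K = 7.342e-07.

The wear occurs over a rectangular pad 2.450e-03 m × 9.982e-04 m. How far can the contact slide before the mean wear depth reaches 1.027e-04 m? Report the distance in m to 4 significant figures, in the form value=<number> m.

value=5579 m

Printed values are rounded. The algebra runs at full precision; a lone final rounding to four significant figures.
Hardness H = 0.9688 GPa = 9.688e+08 Pa.
Contact area A = 2.450e-03 m × 9.982e-04 m = 2.446e-06 m².
SI base units throughout: W = 59.40 N, H = 9.688e+08 Pa, K = 7.342e-07.
Wearable volume V_lim = h_lim·A = 1.027e-04 · 2.446e-06 = 2.512e-10 m³.
Life L = V_lim·H/(K·W) = 2.512e-10 · 9.688e+08 / (7.342e-07 · 59.40) = 5579 m.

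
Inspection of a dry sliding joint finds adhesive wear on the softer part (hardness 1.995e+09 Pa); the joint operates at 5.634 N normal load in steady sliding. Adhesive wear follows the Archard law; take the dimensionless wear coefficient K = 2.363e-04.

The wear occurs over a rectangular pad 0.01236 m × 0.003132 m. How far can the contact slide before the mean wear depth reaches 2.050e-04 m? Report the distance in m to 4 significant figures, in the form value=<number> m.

value=1.189e+04 m

All working math runs at exact precision — intermediate values are printed rounded — a single final rounding, at 4 significant digits.
Convert: Contact area A = 0.01236 m × 0.003132 m = 3.871e-05 m².
In SI base units, W = 5.634 N, H = 1.995e+09 Pa, K = 2.363e-04.
Allowed volume V_lim = h_lim·A = 2.050e-04 · 3.871e-05 = 7.936e-09 m³.
Sliding life L = V_lim·H/(K·W) = 7.936e-09 · 1.995e+09 / (2.363e-04 · 5.634) = 1.189e+04 m.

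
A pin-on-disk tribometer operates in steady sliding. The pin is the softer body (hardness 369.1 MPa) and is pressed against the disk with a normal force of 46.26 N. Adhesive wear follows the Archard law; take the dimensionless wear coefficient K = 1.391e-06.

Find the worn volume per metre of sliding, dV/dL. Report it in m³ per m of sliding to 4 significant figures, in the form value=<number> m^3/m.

All arithmetic keeps exact precision — intermediates are displayed rounded; a single final rounding to 4 significant digits.
Convert: Hardness H = 369.1 MPa = 3.691e+08 Pa.
In SI base units: W = 46.26 N, H = 3.691e+08 Pa, K = 1.391e-06.
The wear rate dV/dL = K·W/H (independent of L): 1.391e-06 · 46.26 / 3.691e+08 = 1.743e-13 m³/m.

value=1.743e-13 m^3/m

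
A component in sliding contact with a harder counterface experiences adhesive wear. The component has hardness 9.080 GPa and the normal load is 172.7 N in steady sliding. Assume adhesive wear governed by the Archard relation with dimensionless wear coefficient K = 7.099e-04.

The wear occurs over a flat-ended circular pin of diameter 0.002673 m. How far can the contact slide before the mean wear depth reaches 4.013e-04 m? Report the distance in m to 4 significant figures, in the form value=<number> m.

value=166.8 m

The algebra keeps full precision, and the intermediates are displayed rounded — rounded once at the end, at four significant figures.
Hardness H = 9.080 GPa = 9.080e+09 Pa.
Contact area A = π·d²/4 = π·(0.002673 m)²/4 = 5.612e-06 m².
In SI base units, W = 172.7 N, H = 9.080e+09 Pa, K = 7.099e-04.
Permissible volume V_lim = h_lim·A = 4.013e-04 · 5.612e-06 = 2.252e-09 m³.
Life L = V_lim·H/(K·W) = 2.252e-09 · 9.080e+09 / (7.099e-04 · 172.7) = 166.8 m.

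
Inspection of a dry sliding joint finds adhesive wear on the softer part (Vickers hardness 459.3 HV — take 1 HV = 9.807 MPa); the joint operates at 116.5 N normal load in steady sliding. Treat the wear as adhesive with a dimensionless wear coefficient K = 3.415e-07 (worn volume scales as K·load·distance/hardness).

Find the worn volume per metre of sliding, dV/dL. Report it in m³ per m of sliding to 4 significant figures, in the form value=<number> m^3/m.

Shown intermediates are rounded, and all working math runs at full float precision; a single final rounding, at 4 significant figures.
Convert: Hardness H = 459.3 HV × 9.807 MPa/HV = 4504 MPa = 4.504e+09 Pa.
In SI base units: W = 116.5 N, H = 4.504e+09 Pa, K = 3.415e-07.
The wear rate dV/dL = K·W/H, so: 3.415e-07 · 116.5 / 4.504e+09 = 8.833e-15 m³/m.

value=8.833e-15 m^3/m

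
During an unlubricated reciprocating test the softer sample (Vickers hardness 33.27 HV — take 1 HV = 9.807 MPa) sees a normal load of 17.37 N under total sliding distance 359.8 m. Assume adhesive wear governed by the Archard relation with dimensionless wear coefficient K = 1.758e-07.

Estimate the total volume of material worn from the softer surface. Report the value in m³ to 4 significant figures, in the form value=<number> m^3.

Every step carries full precision, and intermediate values are shown rounded — rounded just once to 4 significant digits.
Convert: Hardness H = 33.27 HV × 9.807 MPa/HV = 326.3 MPa = 3.263e+08 Pa.
In SI base units, W = 17.37 N, H = 3.263e+08 Pa, K = 1.758e-07.
By Archard's law, V = K·W·L/H = 1.758e-07 · 17.37 · 359.8 / 3.263e+08 = 3.367e-12 m³.

value=3.367e-12 m^3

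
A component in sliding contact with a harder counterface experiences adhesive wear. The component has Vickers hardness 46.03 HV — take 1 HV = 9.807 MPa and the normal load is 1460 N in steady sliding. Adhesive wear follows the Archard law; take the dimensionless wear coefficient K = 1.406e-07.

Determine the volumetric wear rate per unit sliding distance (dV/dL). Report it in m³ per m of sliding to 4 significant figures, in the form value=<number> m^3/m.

value=4.547e-13 m^3/m

Intermediates are printed rounded, and each operation maintains full precision, and one final rounding, at four significant figures.
Hardness H = 46.03 HV × 9.807 MPa/HV = 451.4 MPa = 4.514e+08 Pa.
Collected in SI base units: W = 1460 N, H = 4.514e+08 Pa, K = 1.406e-07.
Rate of wear dV/dL = K·W/H (independent of L): 1.406e-07 · 1460 / 4.514e+08 = 4.547e-13 m³/m.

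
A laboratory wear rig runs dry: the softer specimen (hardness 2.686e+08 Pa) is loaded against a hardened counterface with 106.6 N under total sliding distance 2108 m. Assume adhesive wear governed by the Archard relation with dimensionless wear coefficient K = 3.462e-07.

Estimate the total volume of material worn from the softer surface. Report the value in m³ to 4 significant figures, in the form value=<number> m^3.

The algebra carries full float precision, and intermediates are printed rounded, and a single final rounding to 4 significant digits.
Expressed in SI base units: W = 106.6 N, H = 2.686e+08 Pa, K = 3.462e-07.
Archard relation: V = K·W·L/H = 3.462e-07 · 106.6 · 2108 / 2.686e+08 = 2.896e-10 m³.

value=2.896e-10 m^3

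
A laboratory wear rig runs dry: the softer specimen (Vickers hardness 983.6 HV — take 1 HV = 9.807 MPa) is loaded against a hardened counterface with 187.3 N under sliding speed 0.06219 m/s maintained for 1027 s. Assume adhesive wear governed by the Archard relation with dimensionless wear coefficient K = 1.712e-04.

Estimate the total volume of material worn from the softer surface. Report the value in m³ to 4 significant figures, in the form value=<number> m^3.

The algebra runs at full float precision. The intermediates are shown rounded. Rounded just once to 4 significant digits.
Convert: Sliding distance L = v·t = 0.06219 m/s × 1027 s = 63.87 m.
Convert: Hardness H = 983.6 HV × 9.807 MPa/HV = 9646 MPa = 9.646e+09 Pa.
Collected in SI base units: W = 187.3 N, H = 9.646e+09 Pa, K = 1.712e-04.
Worn volume V = K·W·L/H = 1.712e-04 · 187.3 · 63.87 / 9.646e+09 = 2.123e-10 m³.

value=2.123e-10 m^3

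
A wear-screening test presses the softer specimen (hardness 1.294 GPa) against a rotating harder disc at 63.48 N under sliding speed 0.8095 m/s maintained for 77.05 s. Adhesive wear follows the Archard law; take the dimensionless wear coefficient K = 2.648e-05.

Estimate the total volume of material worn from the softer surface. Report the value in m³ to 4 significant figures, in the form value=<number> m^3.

All working math runs at full precision; shown intermediates are rounded, and rounded just once to four significant figures.
Convert: Total distance L = v·t = 0.8095 m/s × 77.05 s = 62.37 m.
Convert: Hardness H = 1.294 GPa = 1.294e+09 Pa.
SI base units throughout: W = 63.48 N, H = 1.294e+09 Pa, K = 2.648e-05.
Worn volume V = K·W·L/H = 2.648e-05 · 63.48 · 62.37 / 1.294e+09 = 8.102e-11 m³.

value=8.102e-11 m^3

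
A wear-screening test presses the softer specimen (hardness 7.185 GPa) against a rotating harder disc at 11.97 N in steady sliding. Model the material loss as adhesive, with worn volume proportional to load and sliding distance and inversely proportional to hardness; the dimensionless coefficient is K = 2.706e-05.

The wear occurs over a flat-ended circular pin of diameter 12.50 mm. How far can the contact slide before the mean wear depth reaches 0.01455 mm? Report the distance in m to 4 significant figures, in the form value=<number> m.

Intermediate values are shown rounded; every step holds full float precision; one last rounding, at 4 significant digits.
Hardness H = 7.185 GPa = 7.185e+09 Pa.
Pin diameter d = 12.50 mm = 0.01250 m. Contact area A = π·d²/4 = π·(0.01250 m)²/4 = 1.227e-04 m².
Depth limit h_lim = 0.01455 mm = 1.455e-05 m.
As SI base values: W = 11.97 N, H = 7.185e+09 Pa, K = 2.706e-05.
Limit volume V_lim = h_lim·A = 1.455e-05 · 1.227e-04 = 1.786e-09 m³.
So the life L = V_lim·H/(K·W) = 1.786e-09 · 7.185e+09 / (2.706e-05 · 11.97) = 3.961e+04 m.

value=3.961e+04 m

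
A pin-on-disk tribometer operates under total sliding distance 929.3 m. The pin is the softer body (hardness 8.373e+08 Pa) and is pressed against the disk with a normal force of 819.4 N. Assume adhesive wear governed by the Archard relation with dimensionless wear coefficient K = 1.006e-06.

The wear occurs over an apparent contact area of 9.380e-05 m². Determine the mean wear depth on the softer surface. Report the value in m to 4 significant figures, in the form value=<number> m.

Quoted intermediates are rounded; all working math runs at exact precision — rounded once at the end, at four significant digits.
Restated in SI base units: W = 819.4 N, H = 8.373e+08 Pa, K = 1.006e-06.
Volume removed: V = K·W·L/H = 1.006e-06 · 819.4 · 929.3 / 8.373e+08 = 9.149e-10 m³.
Depth of wear h = V/A = 9.149e-10 / 9.380e-05 = 9.754e-06 m.

value=9.754e-06 m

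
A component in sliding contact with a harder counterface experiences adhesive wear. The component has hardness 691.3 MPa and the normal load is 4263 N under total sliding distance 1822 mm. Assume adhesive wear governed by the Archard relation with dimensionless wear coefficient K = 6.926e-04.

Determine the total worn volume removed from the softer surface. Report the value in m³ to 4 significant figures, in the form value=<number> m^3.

Shown intermediates are rounded — all arithmetic runs at full float precision; one last rounding to four significant digits.
Convert: Total distance L = 1822 mm = 1.822 m.
Convert: Hardness H = 691.3 MPa = 6.913e+08 Pa.
In SI base units, W = 4263 N, H = 6.913e+08 Pa, K = 6.926e-04.
Worn volume V = K·W·L/H = 6.926e-04 · 4263 · 1.822 / 6.913e+08 = 7.782e-09 m³.

value=7.782e-09 m^3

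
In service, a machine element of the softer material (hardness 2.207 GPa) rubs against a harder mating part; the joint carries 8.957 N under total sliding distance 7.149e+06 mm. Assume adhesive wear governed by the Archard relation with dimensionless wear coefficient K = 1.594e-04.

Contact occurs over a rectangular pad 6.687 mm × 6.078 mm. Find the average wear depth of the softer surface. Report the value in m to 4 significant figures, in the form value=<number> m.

value=1.138e-04 m

The computation carries exact precision, and the intermediates are printed rounded, and a single final rounding to 4 significant digits.
Convert: Total distance L = 7.149e+06 mm = 7149 m.
Convert: Hardness H = 2.207 GPa = 2.207e+09 Pa.
Convert: Pad sides 6.687 mm × 6.078 mm = 0.006687 m × 0.006078 m. Contact area A = 0.006687 m × 0.006078 m = 4.064e-05 m².
As SI base values: W = 8.957 N, H = 2.207e+09 Pa, K = 1.594e-04.
By Archard's law, V = K·W·L/H = 1.594e-04 · 8.957 · 7149 / 2.207e+09 = 4.625e-09 m³.
Mean wear depth h = V/A = 4.625e-09 / 4.064e-05 = 1.138e-04 m.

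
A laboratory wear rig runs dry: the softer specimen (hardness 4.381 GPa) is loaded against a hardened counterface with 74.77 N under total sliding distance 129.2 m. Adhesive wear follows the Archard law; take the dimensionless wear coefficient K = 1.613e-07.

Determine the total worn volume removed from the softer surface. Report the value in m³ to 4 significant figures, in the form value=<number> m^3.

Each operation runs at full float precision, and the intermediates are shown rounded — a single final rounding, at four significant figures.
Convert: Hardness H = 4.381 GPa = 4.381e+09 Pa.
Restated in SI base units: W = 74.77 N, H = 4.381e+09 Pa, K = 1.613e-07.
Volume removed: V = K·W·L/H = 1.613e-07 · 74.77 · 129.2 / 4.381e+09 = 3.557e-13 m³.

value=3.557e-13 m^3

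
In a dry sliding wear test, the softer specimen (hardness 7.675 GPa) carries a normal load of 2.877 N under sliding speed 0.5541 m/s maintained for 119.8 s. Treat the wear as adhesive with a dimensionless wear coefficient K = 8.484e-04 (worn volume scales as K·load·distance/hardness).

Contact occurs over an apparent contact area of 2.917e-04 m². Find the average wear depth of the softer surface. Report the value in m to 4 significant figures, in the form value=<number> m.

Each operation keeps full precision, and printed values are rounded. Rounded just once to four significant digits.
Distance covered L = v·t = 0.5541 m/s × 119.8 s = 66.38 m.
Hardness H = 7.675 GPa = 7.675e+09 Pa.
As SI base values: W = 2.877 N, H = 7.675e+09 Pa, K = 8.484e-04.
Volume removed: V = K·W·L/H = 8.484e-04 · 2.877 · 66.38 / 7.675e+09 = 2.111e-11 m³.
Mean wear depth h = V/A = 2.111e-11 / 2.917e-04 = 7.237e-08 m.

value=7.237e-08 m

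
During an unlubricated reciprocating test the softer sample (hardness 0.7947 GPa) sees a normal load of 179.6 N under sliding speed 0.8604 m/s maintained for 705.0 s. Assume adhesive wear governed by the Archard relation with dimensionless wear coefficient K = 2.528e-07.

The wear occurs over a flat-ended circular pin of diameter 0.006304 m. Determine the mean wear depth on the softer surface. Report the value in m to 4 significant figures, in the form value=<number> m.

The algebra carries exact precision. The intermediates are printed rounded. Rounded just once, at 4 significant figures.
Convert: Distance L = v·t = 0.8604 m/s × 705.0 s = 606.6 m.
Convert: Hardness H = 0.7947 GPa = 7.947e+08 Pa.
Convert: Contact area A = π·d²/4 = π·(0.006304 m)²/4 = 3.121e-05 m².
Collected in SI base units: W = 179.6 N, H = 7.947e+08 Pa, K = 2.528e-07.
Archard volume V = K·W·L/H = 2.528e-07 · 179.6 · 606.6 / 7.947e+08 = 3.466e-11 m³.
Mean depth h = V/A = 3.466e-11 / 3.121e-05 = 1.110e-06 m.

value=1.110e-06 m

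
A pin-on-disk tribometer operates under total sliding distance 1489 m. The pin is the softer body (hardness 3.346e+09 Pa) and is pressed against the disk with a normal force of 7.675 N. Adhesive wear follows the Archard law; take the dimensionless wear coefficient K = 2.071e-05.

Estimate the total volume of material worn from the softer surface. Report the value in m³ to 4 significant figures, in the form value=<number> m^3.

The intermediates are printed rounded — every step keeps exact precision, and one last rounding to four significant digits.
As SI base values: W = 7.675 N, H = 3.346e+09 Pa, K = 2.071e-05.
Volume removed: V = K·W·L/H = 2.071e-05 · 7.675 · 1489 / 3.346e+09 = 7.073e-11 m³.

value=7.073e-11 m^3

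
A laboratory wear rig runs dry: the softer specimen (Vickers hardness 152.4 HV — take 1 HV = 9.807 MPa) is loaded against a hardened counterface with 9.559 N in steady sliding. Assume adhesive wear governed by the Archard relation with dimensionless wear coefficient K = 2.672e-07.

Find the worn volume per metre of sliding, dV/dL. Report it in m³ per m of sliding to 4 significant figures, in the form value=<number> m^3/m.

value=1.709e-15 m^3/m

The intermediates appear rounded; all working math carries full float precision, and rounded just once to 4 significant digits.
Convert: Hardness H = 152.4 HV × 9.807 MPa/HV = 1495 MPa = 1.495e+09 Pa.
Collected in SI base units: W = 9.559 N, H = 1.495e+09 Pa, K = 2.672e-07.
Volumetric rate dV/dL = K·W/H: 2.672e-07 · 9.559 / 1.495e+09 = 1.709e-15 m³/m.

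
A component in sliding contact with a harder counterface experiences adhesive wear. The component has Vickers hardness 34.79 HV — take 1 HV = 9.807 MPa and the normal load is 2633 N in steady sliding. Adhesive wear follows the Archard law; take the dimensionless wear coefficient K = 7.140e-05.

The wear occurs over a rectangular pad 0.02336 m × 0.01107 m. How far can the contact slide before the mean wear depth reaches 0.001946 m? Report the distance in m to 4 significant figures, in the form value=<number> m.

value=913.3 m

Intermediates are printed rounded; all working math maintains exact precision, and a lone final rounding: four significant digits.
Convert: Hardness H = 34.79 HV × 9.807 MPa/HV = 341.2 MPa = 3.412e+08 Pa.
Convert: Contact area A = 0.02336 m × 0.01107 m = 2.586e-04 m².
As SI base values: W = 2633 N, H = 3.412e+08 Pa, K = 7.140e-05.
At the depth limit, V_lim = h_lim·A = 0.001946 · 2.586e-04 = 5.032e-07 m³.
Sliding life L = V_lim·H/(K·W) = 5.032e-07 · 3.412e+08 / (7.140e-05 · 2633) = 913.3 m.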